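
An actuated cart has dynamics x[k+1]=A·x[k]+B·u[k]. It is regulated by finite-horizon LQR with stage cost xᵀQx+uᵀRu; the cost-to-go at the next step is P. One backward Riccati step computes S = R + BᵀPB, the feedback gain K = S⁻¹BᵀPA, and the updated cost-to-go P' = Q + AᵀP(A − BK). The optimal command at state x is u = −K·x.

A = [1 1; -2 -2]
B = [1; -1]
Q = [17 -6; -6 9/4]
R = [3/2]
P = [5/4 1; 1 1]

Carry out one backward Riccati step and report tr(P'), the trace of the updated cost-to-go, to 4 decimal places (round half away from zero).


21.6786

BᵀP = [0.2500 0.0000]
S = R + BᵀPB = [3/2] + [0.2500] = [1.7500]
BᵀPA = [0.2500 0.2500]
K = S⁻¹·BᵀPA = [0.1429 0.1429]
A−BK = [0.8571 0.8571; -1.8571 -1.8571]
AᵀP(A−BK) = [1.2143 1.2143; 1.2143 1.2143]
P' = Q + AᵀP(A−BK) = [18.2143 -4.7857; -4.7857 3.4643]
tr(P') = 21.6786


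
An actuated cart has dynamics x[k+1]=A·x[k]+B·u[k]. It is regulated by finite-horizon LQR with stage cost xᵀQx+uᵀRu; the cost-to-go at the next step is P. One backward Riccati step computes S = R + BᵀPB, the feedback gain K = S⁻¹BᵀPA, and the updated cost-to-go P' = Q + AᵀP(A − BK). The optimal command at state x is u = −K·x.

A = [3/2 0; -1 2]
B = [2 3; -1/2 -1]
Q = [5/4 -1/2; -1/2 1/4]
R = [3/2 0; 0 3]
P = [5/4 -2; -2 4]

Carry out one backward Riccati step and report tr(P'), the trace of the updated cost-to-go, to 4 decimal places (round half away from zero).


4.6698

BᵀP = [3.5000 -6.0000; 5.7500 -10.0000]
S = R + BᵀPB = [3/2 0; 0 3] + [10.0000 16.5000; 16.5000 27.2500] = [11.5000 16.5000; 16.5000 30.2500]
BᵀPA = [11.2500 -12.0000; 18.6250 -20.0000]
K = S⁻¹·BᵀPA = [0.4364 -0.4364; 0.3777 -0.4231]
A−BK = [-0.5058 2.1421; -0.4041 1.3587]
AᵀP(A−BK) = [0.8690 -1.2099; -1.2099 2.3008]
P' = Q + AᵀP(A−BK) = [2.1190 -1.7099; -1.7099 2.5508]
tr(P') = 4.6698


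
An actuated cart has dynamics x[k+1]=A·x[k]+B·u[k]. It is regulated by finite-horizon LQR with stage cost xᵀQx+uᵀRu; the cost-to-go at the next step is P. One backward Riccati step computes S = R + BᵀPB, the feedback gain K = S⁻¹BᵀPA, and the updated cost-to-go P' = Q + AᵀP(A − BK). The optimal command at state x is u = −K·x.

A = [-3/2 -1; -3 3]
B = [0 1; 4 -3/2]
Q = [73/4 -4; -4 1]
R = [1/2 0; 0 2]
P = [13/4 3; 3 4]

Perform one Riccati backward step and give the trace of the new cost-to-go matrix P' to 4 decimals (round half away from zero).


22.1643

BᵀP = [12.0000 16.0000; -1.2500 -3.0000]
S = R + BᵀPB = [1/2 0; 0 2] + [64.0000 -12.0000; -12.0000 3.2500] = [64.5000 -12.0000; -12.0000 5.2500]
BᵀPA = [-66.0000 36.0000; 10.8750 -7.7500]
K = S⁻¹·BᵀPA = [-1.1098 0.4933; -0.4653 -0.3487]
A−BK = [-1.0347 -0.6513; 0.7413 0.5039]
AᵀP(A−BK) = [2.1243 0.7225; 0.7225 0.7900]
P' = Q + AᵀP(A−BK) = [20.3743 -3.2775; -3.2775 1.7900]
tr(P') = 22.1643


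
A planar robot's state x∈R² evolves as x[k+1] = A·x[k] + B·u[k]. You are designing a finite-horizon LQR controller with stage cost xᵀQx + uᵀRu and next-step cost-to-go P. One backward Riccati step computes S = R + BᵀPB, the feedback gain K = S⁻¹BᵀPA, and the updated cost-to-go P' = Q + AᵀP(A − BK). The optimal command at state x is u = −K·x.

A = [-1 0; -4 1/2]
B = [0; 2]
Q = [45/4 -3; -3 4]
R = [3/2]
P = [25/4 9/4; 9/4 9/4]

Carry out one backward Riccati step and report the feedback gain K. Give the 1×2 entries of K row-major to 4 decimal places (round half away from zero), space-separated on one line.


BᵀP = [4.5000 4.5000]
S = R + BᵀPB = [3/2] + [9.0000] = [10.5000]
BᵀPA = [-22.5000 2.2500]
K = S⁻¹·BᵀPA = [-2.1429 0.2143]
A−BK = [-1.0000 0.0000; 0.2857 0.0714]
AᵀP(A−BK) = [12.0357 -0.8036; -0.8036 0.0804]
P' = Q + AᵀP(A−BK) = [23.2857 -3.8036; -3.8036 4.0804]
tr(P') = 27.3661

-2.1429 0.2143


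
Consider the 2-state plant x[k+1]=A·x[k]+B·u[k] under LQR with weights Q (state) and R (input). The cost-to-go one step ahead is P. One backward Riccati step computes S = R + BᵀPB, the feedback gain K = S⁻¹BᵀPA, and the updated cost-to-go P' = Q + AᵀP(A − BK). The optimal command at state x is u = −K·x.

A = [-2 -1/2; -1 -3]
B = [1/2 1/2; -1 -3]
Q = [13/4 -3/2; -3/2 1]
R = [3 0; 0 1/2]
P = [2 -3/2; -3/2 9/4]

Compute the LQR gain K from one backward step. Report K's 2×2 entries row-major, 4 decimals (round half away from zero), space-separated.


BᵀP = [2.5000 -3.0000; 5.5000 -7.5000]
S = R + BᵀPB = [3 0; 0 1/2] + [4.2500 10.2500; 10.2500 25.2500] = [7.2500 10.2500; 10.2500 25.7500]
BᵀPA = [-2.0000 7.7500; -3.5000 19.7500]
K = S⁻¹·BᵀPA = [-0.1914 -0.0352; -0.0597 0.7810]
A−BK = [-1.8744 -0.8729; -1.3706 -0.6922]
AᵀP(A−BK) = [3.6581 1.6631; 1.6631 1.0980]
P' = Q + AᵀP(A−BK) = [6.9081 0.1631; 0.1631 2.0980]
tr(P') = 9.0061

-0.1914 -0.0352 -0.0597 0.7810


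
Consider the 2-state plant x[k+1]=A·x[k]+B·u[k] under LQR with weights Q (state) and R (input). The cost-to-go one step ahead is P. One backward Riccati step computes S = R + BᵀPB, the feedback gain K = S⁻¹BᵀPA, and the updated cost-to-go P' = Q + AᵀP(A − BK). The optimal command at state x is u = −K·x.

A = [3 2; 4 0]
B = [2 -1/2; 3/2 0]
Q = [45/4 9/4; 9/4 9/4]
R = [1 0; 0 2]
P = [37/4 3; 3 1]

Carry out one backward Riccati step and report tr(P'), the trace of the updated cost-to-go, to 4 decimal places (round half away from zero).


BᵀP = [23.0000 7.5000; -4.6250 -1.5000]
S = R + BᵀPB = [1 0; 0 2] + [57.2500 -11.5000; -11.5000 2.3125] = [58.2500 -11.5000; -11.5000 4.3125]
BᵀPA = [99.0000 46.0000; -19.8750 -9.2500]
K = S⁻¹·BᵀPA = [1.6677 0.7734; -0.1616 -0.0825]
A−BK = [-0.4161 0.4119; 1.4985 -1.1601]
AᵀP(A−BK) = [2.9392 1.2925; 1.2925 0.6599]
P' = Q + AᵀP(A−BK) = [14.1892 3.5425; 3.5425 2.9099]
tr(P') = 17.0991

17.0991


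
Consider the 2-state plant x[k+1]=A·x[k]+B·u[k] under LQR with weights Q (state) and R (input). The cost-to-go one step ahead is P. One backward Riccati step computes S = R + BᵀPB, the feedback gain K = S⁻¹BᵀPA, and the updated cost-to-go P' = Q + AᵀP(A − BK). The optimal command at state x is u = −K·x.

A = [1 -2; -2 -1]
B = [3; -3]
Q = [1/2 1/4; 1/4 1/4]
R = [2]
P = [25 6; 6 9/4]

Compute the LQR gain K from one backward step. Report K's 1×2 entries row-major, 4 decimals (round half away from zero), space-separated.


0.2478 -0.8995

BᵀP = [57.0000 11.2500]
S = R + BᵀPB = [2] + [137.2500] = [139.2500]
BᵀPA = [34.5000 -125.2500]
K = S⁻¹·BᵀPA = [0.2478 -0.8995]
A−BK = [0.2567 0.6984; -1.2567 -3.6984]
AᵀP(A−BK) = [1.4524 3.5314; 3.5314 13.5925]
P' = Q + AᵀP(A−BK) = [1.9524 3.7814; 3.7814 13.8425]
tr(P') = 15.7949


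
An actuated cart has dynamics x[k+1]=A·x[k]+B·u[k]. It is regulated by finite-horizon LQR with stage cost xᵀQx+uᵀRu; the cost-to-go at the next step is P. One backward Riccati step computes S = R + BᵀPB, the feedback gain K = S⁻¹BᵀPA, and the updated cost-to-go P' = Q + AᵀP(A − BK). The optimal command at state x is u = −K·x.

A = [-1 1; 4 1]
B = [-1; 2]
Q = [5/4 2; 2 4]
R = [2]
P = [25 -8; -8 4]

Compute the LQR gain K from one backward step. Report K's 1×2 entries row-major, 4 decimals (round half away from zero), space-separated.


BᵀP = [-41.0000 16.0000]
S = R + BᵀPB = [2] + [73.0000] = [75.0000]
BᵀPA = [105.0000 -25.0000]
K = S⁻¹·BᵀPA = [1.4000 -0.3333]
A−BK = [0.4000 0.6667; 1.2000 1.6667]
AᵀP(A−BK) = [6.0000 2.0000; 2.0000 4.6667]
P' = Q + AᵀP(A−BK) = [7.2500 4.0000; 4.0000 8.6667]
tr(P') = 15.9167

1.4000 -0.3333


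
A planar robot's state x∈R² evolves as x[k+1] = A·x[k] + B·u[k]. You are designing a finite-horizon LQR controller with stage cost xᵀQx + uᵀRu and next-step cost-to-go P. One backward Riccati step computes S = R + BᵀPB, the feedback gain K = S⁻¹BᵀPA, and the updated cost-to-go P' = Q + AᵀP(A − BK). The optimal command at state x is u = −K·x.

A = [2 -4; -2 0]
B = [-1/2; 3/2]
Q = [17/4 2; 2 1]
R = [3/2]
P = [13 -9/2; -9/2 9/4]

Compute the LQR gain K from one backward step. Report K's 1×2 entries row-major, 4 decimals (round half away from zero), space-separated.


BᵀP = [-13.2500 5.6250]
S = R + BᵀPB = [3/2] + [15.0625] = [16.5625]
BᵀPA = [-37.7500 53.0000]
K = S⁻¹·BᵀPA = [-2.2792 3.2000]
A−BK = [0.8604 -2.4000; 1.4189 -4.8000]
AᵀP(A−BK) = [10.9585 -19.2000; -19.2000 38.4000]
P' = Q + AᵀP(A−BK) = [15.2085 -17.2000; -17.2000 39.4000]
tr(P') = 54.6085

-2.2792 3.2000


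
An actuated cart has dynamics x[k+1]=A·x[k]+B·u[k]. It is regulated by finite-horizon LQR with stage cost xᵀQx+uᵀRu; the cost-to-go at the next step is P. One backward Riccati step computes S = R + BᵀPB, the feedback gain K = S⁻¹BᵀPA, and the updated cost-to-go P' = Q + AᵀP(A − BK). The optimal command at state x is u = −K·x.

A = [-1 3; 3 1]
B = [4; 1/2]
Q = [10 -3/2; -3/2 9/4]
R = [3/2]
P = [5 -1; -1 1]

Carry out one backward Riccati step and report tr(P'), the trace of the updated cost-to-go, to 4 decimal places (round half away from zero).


BᵀP = [19.5000 -3.5000]
S = R + BᵀPB = [3/2] + [76.2500] = [77.7500]
BᵀPA = [-30.0000 55.0000]
K = S⁻¹·BᵀPA = [-0.3859 0.7074]
A−BK = [0.5434 0.1704; 3.1929 0.6463]
AᵀP(A−BK) = [8.4244 1.2219; 1.2219 1.0932]
P' = Q + AᵀP(A−BK) = [18.4244 -0.2781; -0.2781 3.3432]
tr(P') = 21.7677

21.7677


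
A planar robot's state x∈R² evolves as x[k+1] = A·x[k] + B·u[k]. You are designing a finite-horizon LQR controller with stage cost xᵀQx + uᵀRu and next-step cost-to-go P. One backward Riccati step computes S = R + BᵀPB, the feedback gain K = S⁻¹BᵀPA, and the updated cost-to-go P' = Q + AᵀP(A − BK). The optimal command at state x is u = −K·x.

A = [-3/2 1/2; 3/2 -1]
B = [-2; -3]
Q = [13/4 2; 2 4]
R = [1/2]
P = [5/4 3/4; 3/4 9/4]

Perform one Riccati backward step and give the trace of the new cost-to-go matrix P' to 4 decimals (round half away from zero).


BᵀP = [-4.7500 -8.2500]
S = R + BᵀPB = [1/2] + [34.2500] = [34.7500]
BᵀPA = [-5.2500 5.8750]
K = S⁻¹·BᵀPA = [-0.1511 0.1691]
A−BK = [-1.8022 0.8381; 1.0468 -0.4928]
AᵀP(A−BK) = [3.7068 -1.7374; -1.7374 0.8192]
P' = Q + AᵀP(A−BK) = [6.9568 0.2626; 0.2626 4.8192]
tr(P') = 11.7761

11.7761


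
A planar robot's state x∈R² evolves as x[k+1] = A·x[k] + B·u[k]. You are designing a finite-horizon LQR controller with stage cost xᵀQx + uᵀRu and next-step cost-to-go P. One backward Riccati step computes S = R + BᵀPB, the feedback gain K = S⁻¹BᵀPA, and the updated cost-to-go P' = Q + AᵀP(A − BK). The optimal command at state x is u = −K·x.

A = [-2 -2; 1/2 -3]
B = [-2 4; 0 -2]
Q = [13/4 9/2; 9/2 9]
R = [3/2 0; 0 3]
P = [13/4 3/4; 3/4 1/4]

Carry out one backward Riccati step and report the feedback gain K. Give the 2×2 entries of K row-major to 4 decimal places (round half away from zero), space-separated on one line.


BᵀP = [-6.5000 -1.5000; 11.5000 2.5000]
S = R + BᵀPB = [3/2 0; 0 3] + [13.0000 -23.0000; -23.0000 41.0000] = [14.5000 -23.0000; -23.0000 44.0000]
BᵀPA = [12.2500 17.5000; -21.7500 -30.5000]
K = S⁻¹·BᵀPA = [0.3555 0.6284; -0.3085 -0.3647]
A−BK = [-0.0550 0.7156; -0.1170 -3.7294]
AᵀP(A−BK) = [0.4980 0.7448; 0.7448 2.1296]
P' = Q + AᵀP(A−BK) = [3.7480 5.2448; 5.2448 11.1296]
tr(P') = 14.8776

0.3555 0.6284 -0.3085 -0.3647


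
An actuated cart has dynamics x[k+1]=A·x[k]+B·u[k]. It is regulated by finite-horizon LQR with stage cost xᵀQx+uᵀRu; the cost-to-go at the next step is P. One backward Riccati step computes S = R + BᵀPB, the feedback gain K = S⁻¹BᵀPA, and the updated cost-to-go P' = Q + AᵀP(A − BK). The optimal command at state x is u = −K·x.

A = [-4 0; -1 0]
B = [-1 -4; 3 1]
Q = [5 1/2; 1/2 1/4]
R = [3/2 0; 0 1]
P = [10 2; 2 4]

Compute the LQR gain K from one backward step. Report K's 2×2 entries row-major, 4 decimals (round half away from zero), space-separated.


-0.6854 0.0000 1.1666 0.0000

BᵀP = [-4.0000 10.0000; -38.0000 -4.0000]
S = R + BᵀPB = [3/2 0; 0 1] + [34.0000 26.0000; 26.0000 148.0000] = [35.5000 26.0000; 26.0000 149.0000]
BᵀPA = [6.0000 0.0000; 156.0000 0.0000]
K = S⁻¹·BᵀPA = [-0.6854 0.0000; 1.1666 0.0000]
A−BK = [-0.0191 0.0000; -0.1104 0.0000]
AᵀP(A−BK) = [2.1264 0.0000; 0.0000 0.0000]
P' = Q + AᵀP(A−BK) = [7.1264 0.5000; 0.5000 0.2500]
tr(P') = 7.3764


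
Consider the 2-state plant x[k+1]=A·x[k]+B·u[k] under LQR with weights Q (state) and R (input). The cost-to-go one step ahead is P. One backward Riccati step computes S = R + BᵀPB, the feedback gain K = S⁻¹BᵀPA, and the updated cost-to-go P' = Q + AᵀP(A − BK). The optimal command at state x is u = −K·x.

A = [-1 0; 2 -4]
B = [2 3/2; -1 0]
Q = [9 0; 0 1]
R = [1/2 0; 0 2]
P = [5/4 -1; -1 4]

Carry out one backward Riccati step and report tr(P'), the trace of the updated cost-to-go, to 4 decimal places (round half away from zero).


30.2974

BᵀP = [3.5000 -6.0000; 1.8750 -1.5000]
S = R + BᵀPB = [1/2 0; 0 2] + [13.0000 5.2500; 5.2500 2.8125] = [13.5000 5.2500; 5.2500 4.8125]
BᵀPA = [-15.5000 24.0000; -4.8750 6.0000]
K = S⁻¹·BᵀPA = [-1.3099 2.2456; 0.4160 -1.2030]
A−BK = [0.9958 -2.6867; 0.6901 -1.7544]
AᵀP(A−BK) = [2.9741 -7.0576; -7.0576 17.3233]
P' = Q + AᵀP(A−BK) = [11.9741 -7.0576; -7.0576 18.3233]
tr(P') = 30.2974


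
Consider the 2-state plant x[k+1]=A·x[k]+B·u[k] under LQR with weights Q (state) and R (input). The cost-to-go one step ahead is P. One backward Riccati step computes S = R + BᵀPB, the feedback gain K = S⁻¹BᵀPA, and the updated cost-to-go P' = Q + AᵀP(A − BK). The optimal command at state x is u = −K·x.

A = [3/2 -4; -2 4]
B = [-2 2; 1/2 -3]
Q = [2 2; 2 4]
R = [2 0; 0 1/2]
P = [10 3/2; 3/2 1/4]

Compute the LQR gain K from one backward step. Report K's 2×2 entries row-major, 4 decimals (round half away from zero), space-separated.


-0.1641 0.5082 0.5595 -1.5280

BᵀP = [-19.2500 -2.8750; 15.5000 2.2500]
S = R + BᵀPB = [2 0; 0 1/2] + [37.0625 -29.8750; -29.8750 24.2500] = [39.0625 -29.8750; -29.8750 24.7500]
BᵀPA = [-23.1250 65.5000; 18.7500 -53.0000]
K = S⁻¹·BᵀPA = [-0.1641 0.5082; 0.5595 -1.5280]
A−BK = [0.0528 0.0724; -0.2394 -0.8380]
AᵀP(A−BK) = [0.2147 -0.5982; -0.5982 1.7299]
P' = Q + AᵀP(A−BK) = [2.2147 1.4018; 1.4018 5.7299]
tr(P') = 7.9446


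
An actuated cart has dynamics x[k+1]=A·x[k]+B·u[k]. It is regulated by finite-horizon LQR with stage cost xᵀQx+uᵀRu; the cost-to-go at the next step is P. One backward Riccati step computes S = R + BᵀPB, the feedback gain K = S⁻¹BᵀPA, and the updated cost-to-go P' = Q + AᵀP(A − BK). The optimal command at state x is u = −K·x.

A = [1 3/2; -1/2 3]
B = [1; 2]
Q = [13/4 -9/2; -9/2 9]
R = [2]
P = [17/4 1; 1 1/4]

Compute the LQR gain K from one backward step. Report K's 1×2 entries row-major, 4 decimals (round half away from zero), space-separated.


BᵀP = [6.2500 1.5000]
S = R + BᵀPB = [2] + [9.2500] = [11.2500]
BᵀPA = [5.5000 13.8750]
K = S⁻¹·BᵀPA = [0.4889 1.2333]
A−BK = [0.5111 0.2667; -1.4778 0.5333]
AᵀP(A−BK) = [0.6236 1.4667; 1.4667 3.7000]
P' = Q + AᵀP(A−BK) = [3.8736 -3.0333; -3.0333 12.7000]
tr(P') = 16.5736

0.4889 1.2333


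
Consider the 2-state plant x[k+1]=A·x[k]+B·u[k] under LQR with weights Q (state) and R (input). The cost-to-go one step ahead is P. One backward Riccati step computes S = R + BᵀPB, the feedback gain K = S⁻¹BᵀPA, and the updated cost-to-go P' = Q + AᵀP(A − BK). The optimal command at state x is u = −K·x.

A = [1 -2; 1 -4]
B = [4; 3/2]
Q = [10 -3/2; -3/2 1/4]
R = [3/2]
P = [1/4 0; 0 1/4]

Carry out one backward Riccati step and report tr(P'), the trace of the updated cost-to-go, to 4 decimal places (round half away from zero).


13.4175

BᵀP = [1.0000 0.3750]
S = R + BᵀPB = [3/2] + [4.5625] = [6.0625]
BᵀPA = [1.3750 -3.5000]
K = S⁻¹·BᵀPA = [0.2268 -0.5773]
A−BK = [0.0928 0.3093; 0.6598 -3.1340]
AᵀP(A−BK) = [0.1881 -0.7062; -0.7062 2.9794]
P' = Q + AᵀP(A−BK) = [10.1881 -2.2062; -2.2062 3.2294]
tr(P') = 13.4175


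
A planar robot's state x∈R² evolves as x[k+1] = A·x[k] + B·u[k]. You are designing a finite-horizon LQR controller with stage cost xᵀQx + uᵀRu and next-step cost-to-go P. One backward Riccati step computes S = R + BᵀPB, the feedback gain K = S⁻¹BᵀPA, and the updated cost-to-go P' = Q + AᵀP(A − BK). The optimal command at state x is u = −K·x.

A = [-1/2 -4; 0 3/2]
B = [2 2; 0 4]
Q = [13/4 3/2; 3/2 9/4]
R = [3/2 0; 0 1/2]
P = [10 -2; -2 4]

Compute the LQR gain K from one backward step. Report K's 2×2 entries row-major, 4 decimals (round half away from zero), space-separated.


BᵀP = [20.0000 -4.0000; 12.0000 12.0000]
S = R + BᵀPB = [3/2 0; 0 1/2] + [40.0000 24.0000; 24.0000 72.0000] = [41.5000 24.0000; 24.0000 72.5000]
BᵀPA = [-10.0000 -86.0000; -6.0000 -30.0000]
K = S⁻¹·BᵀPA = [-0.2388 -2.2670; -0.0037 0.3367]
A−BK = [-0.0150 -0.1393; 0.0148 0.1534]
AᵀP(A−BK) = [0.0896 0.8501; 0.8501 8.1392]
P' = Q + AᵀP(A−BK) = [3.3396 2.3501; 2.3501 10.3892]
tr(P') = 13.7288

-0.2388 -2.2670 -0.0037 0.3367


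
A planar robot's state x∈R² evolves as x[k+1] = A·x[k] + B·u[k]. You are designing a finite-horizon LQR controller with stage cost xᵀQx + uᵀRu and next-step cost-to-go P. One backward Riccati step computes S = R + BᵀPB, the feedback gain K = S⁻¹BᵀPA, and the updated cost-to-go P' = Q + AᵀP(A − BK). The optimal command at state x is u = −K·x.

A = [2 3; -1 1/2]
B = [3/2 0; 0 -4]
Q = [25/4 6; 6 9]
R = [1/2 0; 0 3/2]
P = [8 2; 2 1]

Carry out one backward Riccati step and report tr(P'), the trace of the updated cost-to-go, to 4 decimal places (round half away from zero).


BᵀP = [12.0000 3.0000; -8.0000 -4.0000]
S = R + BᵀPB = [1/2 0; 0 3/2] + [18.0000 -12.0000; -12.0000 16.0000] = [18.5000 -12.0000; -12.0000 17.5000]
BᵀPA = [21.0000 37.5000; -12.0000 -26.0000]
K = S⁻¹·BᵀPA = [1.2434 1.9152; 0.1669 -0.1725]
A−BK = [0.1349 0.1273; -0.3324 -0.1898]
AᵀP(A−BK) = [0.8915 1.2121; 1.2121 1.9475]
P' = Q + AᵀP(A−BK) = [7.1415 7.2121; 7.2121 10.9475]
tr(P') = 18.0890

18.0890


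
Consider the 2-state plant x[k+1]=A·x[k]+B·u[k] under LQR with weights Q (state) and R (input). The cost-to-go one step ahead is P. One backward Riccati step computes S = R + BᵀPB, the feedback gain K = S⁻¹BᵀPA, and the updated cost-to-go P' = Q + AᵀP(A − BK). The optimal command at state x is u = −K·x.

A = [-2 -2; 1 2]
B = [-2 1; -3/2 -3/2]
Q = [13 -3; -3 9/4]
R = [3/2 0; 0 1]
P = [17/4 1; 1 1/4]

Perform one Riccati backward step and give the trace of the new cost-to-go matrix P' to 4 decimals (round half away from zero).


16.6260

BᵀP = [-10.0000 -2.3750; 2.7500 0.6250]
S = R + BᵀPB = [3/2 0; 0 1] + [23.5625 -6.4375; -6.4375 1.8125] = [25.0625 -6.4375; -6.4375 2.8125]
BᵀPA = [17.6250 15.2500; -4.8750 -4.2500]
K = S⁻¹·BᵀPA = [0.6261 0.5347; -0.3002 -0.2873]
A−BK = [-0.4476 -0.6434; 1.4890 2.3712]
AᵀP(A−BK) = [0.7509 0.6756; 0.6756 0.6251]
P' = Q + AᵀP(A−BK) = [13.7509 -2.3244; -2.3244 2.8751]
tr(P') = 16.6260


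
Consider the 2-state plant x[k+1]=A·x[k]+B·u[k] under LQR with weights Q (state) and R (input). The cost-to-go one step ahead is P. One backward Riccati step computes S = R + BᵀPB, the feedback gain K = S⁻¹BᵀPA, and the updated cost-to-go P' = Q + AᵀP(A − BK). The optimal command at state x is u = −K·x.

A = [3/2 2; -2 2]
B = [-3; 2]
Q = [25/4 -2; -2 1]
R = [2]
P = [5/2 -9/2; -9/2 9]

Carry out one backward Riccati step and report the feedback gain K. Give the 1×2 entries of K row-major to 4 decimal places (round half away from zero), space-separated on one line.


BᵀP = [-16.5000 31.5000]
S = R + BᵀPB = [2] + [112.5000] = [114.5000]
BᵀPA = [-87.7500 30.0000]
K = S⁻¹·BᵀPA = [-0.7664 0.2620]
A−BK = [-0.7991 2.7860; -0.4672 1.4760]
AᵀP(A−BK) = [1.3755 -1.0087; -1.0087 2.1397]
P' = Q + AᵀP(A−BK) = [7.6255 -3.0087; -3.0087 3.1397]
tr(P') = 10.7653

-0.7664 0.2620


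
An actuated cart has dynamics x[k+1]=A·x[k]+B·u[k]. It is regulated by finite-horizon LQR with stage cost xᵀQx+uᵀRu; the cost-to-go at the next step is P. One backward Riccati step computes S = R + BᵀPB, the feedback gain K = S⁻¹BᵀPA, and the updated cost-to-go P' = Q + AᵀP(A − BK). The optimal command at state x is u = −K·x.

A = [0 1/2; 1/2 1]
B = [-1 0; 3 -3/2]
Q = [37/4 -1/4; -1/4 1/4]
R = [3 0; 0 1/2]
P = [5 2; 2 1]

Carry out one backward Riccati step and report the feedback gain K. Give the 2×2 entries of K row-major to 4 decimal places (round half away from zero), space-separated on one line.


BᵀP = [1.0000 1.0000; -3.0000 -1.5000]
S = R + BᵀPB = [3 0; 0 1/2] + [2.0000 -1.5000; -1.5000 2.2500] = [5.0000 -1.5000; -1.5000 2.7500]
BᵀPA = [0.5000 1.5000; -0.7500 -3.0000]
K = S⁻¹·BᵀPA = [0.0217 -0.0326; -0.2609 -1.1087]
A−BK = [0.0217 0.4674; 0.0435 -0.5652]
AᵀP(A−BK) = [0.0435 0.1848; 0.1848 0.9728]
P' = Q + AᵀP(A−BK) = [9.2935 -0.0652; -0.0652 1.2228]
tr(P') = 10.5163

0.0217 -0.0326 -0.2609 -1.1087


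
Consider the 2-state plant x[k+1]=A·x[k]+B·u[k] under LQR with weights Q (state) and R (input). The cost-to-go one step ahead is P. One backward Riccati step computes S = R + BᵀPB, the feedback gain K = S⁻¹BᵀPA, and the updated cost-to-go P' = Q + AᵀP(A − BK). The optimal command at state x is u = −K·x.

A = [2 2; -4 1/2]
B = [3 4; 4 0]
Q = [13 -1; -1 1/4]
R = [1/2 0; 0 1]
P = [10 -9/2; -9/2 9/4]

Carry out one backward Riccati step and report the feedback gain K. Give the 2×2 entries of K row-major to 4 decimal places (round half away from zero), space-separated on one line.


-0.7917 0.1390 1.1801 0.3996

BᵀP = [12.0000 -4.5000; 40.0000 -18.0000]
S = R + BᵀPB = [1/2 0; 0 1] + [18.0000 48.0000; 48.0000 160.0000] = [18.5000 48.0000; 48.0000 161.0000]
BᵀPA = [42.0000 21.7500; 152.0000 71.0000]
K = S⁻¹·BᵀPA = [-0.7917 0.1390; 1.1801 0.3996]
A−BK = [-0.3454 -0.0152; -0.8332 -0.0560]
AᵀP(A−BK) = [1.8710 0.4299; 0.4299 0.1710]
P' = Q + AᵀP(A−BK) = [14.8710 -0.5701; -0.5701 0.4210]
tr(P') = 15.2920


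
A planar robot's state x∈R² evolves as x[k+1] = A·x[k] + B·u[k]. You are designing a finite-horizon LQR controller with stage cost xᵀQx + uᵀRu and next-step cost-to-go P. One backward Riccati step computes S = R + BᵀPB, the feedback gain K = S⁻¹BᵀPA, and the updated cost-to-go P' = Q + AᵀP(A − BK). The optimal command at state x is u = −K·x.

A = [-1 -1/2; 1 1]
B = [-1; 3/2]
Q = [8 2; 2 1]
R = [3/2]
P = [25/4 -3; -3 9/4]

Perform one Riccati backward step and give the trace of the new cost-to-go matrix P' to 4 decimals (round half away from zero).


10.5381

BᵀP = [-10.7500 6.3750]
S = R + BᵀPB = [3/2] + [20.3125] = [21.8125]
BᵀPA = [17.1250 11.7500]
K = S⁻¹·BᵀPA = [0.7851 0.5387]
A−BK = [-0.2149 0.0387; -0.1777 0.1920]
AᵀP(A−BK) = [1.0552 0.6501; 0.6501 0.4830]
P' = Q + AᵀP(A−BK) = [9.0552 2.6501; 2.6501 1.4830]
tr(P') = 10.5381


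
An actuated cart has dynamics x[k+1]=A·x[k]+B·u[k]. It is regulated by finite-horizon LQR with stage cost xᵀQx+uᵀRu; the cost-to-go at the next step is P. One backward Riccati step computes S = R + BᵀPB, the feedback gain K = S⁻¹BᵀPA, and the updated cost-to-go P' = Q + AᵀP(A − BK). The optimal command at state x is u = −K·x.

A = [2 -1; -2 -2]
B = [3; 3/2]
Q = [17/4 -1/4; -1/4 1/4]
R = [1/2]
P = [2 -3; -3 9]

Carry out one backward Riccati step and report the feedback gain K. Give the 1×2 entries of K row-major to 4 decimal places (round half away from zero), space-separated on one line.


BᵀP = [1.5000 4.5000]
S = R + BᵀPB = [1/2] + [11.2500] = [11.7500]
BᵀPA = [-6.0000 -10.5000]
K = S⁻¹·BᵀPA = [-0.5106 -0.8936]
A−BK = [3.5319 1.6809; -1.2340 -0.6596]
AᵀP(A−BK) = [64.9362 32.6383; 32.6383 16.6170]
P' = Q + AᵀP(A−BK) = [69.1862 32.3883; 32.3883 16.8670]
tr(P') = 86.0532

-0.5106 -0.8936


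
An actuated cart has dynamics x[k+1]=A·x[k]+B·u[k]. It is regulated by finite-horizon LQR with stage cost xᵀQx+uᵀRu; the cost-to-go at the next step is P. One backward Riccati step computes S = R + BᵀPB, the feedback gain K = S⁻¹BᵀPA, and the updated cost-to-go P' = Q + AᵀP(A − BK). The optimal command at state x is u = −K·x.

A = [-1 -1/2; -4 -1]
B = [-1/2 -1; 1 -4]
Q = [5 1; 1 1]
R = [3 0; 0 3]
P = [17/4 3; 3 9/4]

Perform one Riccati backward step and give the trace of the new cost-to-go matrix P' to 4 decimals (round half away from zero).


BᵀP = [0.8750 0.7500; -16.2500 -12.0000]
S = R + BᵀPB = [3 0; 0 3] + [0.3125 -3.8750; -3.8750 64.2500] = [3.3125 -3.8750; -3.8750 67.2500]
BᵀPA = [-3.8750 -1.1875; 64.2500 20.1250]
K = S⁻¹·BᵀPA = [-0.0560 -0.0090; 0.9522 0.2987]
A−BK = [-0.0758 -0.2058; -0.1354 0.2040]
AᵀP(A−BK) = [2.8565 0.8962; 0.8962 0.2897]
P' = Q + AᵀP(A−BK) = [7.8565 1.8962; 1.8962 1.2897]
tr(P') = 9.1462

9.1462


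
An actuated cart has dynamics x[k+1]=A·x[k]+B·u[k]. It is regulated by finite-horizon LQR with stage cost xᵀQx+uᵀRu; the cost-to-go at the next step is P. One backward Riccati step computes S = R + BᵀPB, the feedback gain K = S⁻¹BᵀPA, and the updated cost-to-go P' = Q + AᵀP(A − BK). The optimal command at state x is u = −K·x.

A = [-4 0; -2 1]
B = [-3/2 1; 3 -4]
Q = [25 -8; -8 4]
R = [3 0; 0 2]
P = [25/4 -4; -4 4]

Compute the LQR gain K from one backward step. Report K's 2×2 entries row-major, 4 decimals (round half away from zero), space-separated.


BᵀP = [-21.3750 18.0000; 22.2500 -20.0000]
S = R + BᵀPB = [3 0; 0 2] + [86.0625 -93.3750; -93.3750 102.2500] = [89.0625 -93.3750; -93.3750 104.2500]
BᵀPA = [49.5000 18.0000; -49.0000 -20.0000]
K = S⁻¹·BᵀPA = [1.0338 0.0159; 0.4559 -0.1776]
A−BK = [-2.9052 0.2015; -3.2777 0.2419]
AᵀP(A−BK) = [23.1677 -1.4897; -1.4897 0.1617]
P' = Q + AᵀP(A−BK) = [48.1677 -9.4897; -9.4897 4.1617]
tr(P') = 52.3294

1.0338 0.0159 0.4559 -0.1776


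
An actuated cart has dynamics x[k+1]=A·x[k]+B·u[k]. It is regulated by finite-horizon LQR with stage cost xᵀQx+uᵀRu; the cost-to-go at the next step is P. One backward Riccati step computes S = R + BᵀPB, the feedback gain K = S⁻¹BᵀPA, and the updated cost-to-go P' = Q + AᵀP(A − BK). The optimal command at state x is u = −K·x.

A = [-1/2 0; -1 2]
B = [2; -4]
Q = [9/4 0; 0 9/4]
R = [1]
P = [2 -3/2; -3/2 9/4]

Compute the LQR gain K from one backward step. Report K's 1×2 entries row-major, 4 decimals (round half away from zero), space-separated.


0.1014 -0.3478

BᵀP = [10.0000 -12.0000]
S = R + BᵀPB = [1] + [68.0000] = [69.0000]
BᵀPA = [7.0000 -24.0000]
K = S⁻¹·BᵀPA = [0.1014 -0.3478]
A−BK = [-0.7029 0.6957; -0.5942 0.6087]
AᵀP(A−BK) = [0.5399 -0.5652; -0.5652 0.6522]
P' = Q + AᵀP(A−BK) = [2.7899 -0.5652; -0.5652 2.9022]
tr(P') = 5.6920


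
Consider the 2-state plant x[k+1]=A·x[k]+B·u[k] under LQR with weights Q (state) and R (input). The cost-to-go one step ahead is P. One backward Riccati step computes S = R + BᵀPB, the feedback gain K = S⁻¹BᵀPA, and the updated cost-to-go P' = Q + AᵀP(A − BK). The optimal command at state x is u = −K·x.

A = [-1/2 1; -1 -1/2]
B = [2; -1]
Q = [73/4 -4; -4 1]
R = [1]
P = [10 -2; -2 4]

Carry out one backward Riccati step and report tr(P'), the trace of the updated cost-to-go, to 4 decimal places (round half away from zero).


BᵀP = [22.0000 -8.0000]
S = R + BᵀPB = [1] + [52.0000] = [53.0000]
BᵀPA = [-3.0000 26.0000]
K = S⁻¹·BᵀPA = [-0.0566 0.4906]
A−BK = [-0.3868 0.0189; -1.0566 -0.0094]
AᵀP(A−BK) = [4.3302 -0.0283; -0.0283 0.2453]
P' = Q + AᵀP(A−BK) = [22.5802 -4.0283; -4.0283 1.2453]
tr(P') = 23.8255

23.8255


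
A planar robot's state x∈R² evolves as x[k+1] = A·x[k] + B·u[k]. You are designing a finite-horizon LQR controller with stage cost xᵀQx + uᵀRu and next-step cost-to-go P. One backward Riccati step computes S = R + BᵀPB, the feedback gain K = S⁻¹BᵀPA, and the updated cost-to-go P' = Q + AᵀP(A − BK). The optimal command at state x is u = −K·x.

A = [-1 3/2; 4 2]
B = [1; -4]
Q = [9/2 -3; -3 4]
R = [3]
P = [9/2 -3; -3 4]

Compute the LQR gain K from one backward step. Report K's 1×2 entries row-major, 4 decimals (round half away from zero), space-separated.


-0.9686 -0.1387

BᵀP = [16.5000 -19.0000]
S = R + BᵀPB = [3] + [92.5000] = [95.5000]
BᵀPA = [-92.5000 -13.2500]
K = S⁻¹·BᵀPA = [-0.9686 -0.1387]
A−BK = [-0.0314 1.6387; 0.1257 1.4450]
AᵀP(A−BK) = [2.9058 0.4162; 0.4162 6.2866]
P' = Q + AᵀP(A−BK) = [7.4058 -2.5838; -2.5838 10.2866]
tr(P') = 17.6924


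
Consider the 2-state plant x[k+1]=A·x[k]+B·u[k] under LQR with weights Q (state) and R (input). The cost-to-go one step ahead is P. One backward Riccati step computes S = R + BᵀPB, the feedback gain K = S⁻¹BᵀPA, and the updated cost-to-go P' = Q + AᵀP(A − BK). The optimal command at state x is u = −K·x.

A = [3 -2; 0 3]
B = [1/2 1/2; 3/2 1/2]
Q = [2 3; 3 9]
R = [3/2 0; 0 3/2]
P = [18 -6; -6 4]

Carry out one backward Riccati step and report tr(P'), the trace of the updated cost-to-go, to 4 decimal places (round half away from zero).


BᵀP = [0.0000 3.0000; 6.0000 -1.0000]
S = R + BᵀPB = [3/2 0; 0 3/2] + [4.5000 1.5000; 1.5000 2.5000] = [6.0000 1.5000; 1.5000 4.0000]
BᵀPA = [0.0000 9.0000; 18.0000 -15.0000]
K = S⁻¹·BᵀPA = [-1.2414 2.6897; 4.9655 -4.7586]
A−BK = [1.1379 -0.9655; -0.6207 1.3448]
AᵀP(A−BK) = [72.6207 -76.3448; -76.3448 84.4138]
P' = Q + AᵀP(A−BK) = [74.6207 -73.3448; -73.3448 93.4138]
tr(P') = 168.0345

168.0345


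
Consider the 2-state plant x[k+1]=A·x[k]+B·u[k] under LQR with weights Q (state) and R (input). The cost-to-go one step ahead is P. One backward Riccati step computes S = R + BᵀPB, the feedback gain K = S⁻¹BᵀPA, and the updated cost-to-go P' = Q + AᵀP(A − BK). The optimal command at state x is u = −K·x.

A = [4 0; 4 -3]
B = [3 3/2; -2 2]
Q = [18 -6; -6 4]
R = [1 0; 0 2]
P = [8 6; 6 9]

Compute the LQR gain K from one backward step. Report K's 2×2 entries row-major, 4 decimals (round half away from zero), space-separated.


0.2416 0.4734 2.1701 -0.9731

BᵀP = [12.0000 0.0000; 24.0000 27.0000]
S = R + BᵀPB = [1 0; 0 2] + [36.0000 18.0000; 18.0000 90.0000] = [37.0000 18.0000; 18.0000 92.0000]
BᵀPA = [48.0000 0.0000; 204.0000 -81.0000]
K = S⁻¹·BᵀPA = [0.2416 0.4734; 2.1701 -0.9731]
A−BK = [0.0201 0.0394; 0.1429 -0.1071]
AᵀP(A−BK) = [9.6987 -4.2195; -4.2195 2.1828]
P' = Q + AᵀP(A−BK) = [27.6987 -10.2195; -10.2195 6.1828]
tr(P') = 33.8815


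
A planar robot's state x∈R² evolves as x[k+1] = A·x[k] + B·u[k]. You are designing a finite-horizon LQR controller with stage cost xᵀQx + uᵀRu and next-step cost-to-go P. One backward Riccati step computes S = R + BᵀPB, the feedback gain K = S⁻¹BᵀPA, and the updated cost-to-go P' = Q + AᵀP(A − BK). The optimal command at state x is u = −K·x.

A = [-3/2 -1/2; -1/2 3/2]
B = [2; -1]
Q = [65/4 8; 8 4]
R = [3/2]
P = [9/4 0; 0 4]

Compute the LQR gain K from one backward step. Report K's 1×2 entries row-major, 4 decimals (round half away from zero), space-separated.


-0.3276 -0.5690

BᵀP = [4.5000 -4.0000]
S = R + BᵀPB = [3/2] + [13.0000] = [14.5000]
BᵀPA = [-4.7500 -8.2500]
K = S⁻¹·BᵀPA = [-0.3276 -0.5690]
A−BK = [-0.8448 0.6379; -0.8276 0.9310]
AᵀP(A−BK) = [4.5065 -4.0151; -4.0151 4.8685]
P' = Q + AᵀP(A−BK) = [20.7565 3.9849; 3.9849 8.8685]
tr(P') = 29.6250


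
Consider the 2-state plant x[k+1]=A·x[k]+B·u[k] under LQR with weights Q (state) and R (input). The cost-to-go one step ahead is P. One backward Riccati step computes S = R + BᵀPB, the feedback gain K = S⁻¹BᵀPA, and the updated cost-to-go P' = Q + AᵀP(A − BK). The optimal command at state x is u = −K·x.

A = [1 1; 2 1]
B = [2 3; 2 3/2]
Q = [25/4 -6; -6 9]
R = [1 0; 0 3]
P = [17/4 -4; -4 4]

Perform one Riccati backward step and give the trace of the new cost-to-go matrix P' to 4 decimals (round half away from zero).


17.0786

BᵀP = [0.5000 0.0000; 6.7500 -6.0000]
S = R + BᵀPB = [1 0; 0 3] + [1.0000 1.5000; 1.5000 11.2500] = [2.0000 1.5000; 1.5000 14.2500]
BᵀPA = [0.5000 0.5000; -5.2500 0.7500]
K = S⁻¹·BᵀPA = [0.5714 0.2286; -0.4286 0.0286]
A−BK = [1.1429 0.4571; 1.5000 0.5000]
AᵀP(A−BK) = [1.7143 0.2857; 0.2857 0.1143]
P' = Q + AᵀP(A−BK) = [7.9643 -5.7143; -5.7143 9.1143]
tr(P') = 17.0786


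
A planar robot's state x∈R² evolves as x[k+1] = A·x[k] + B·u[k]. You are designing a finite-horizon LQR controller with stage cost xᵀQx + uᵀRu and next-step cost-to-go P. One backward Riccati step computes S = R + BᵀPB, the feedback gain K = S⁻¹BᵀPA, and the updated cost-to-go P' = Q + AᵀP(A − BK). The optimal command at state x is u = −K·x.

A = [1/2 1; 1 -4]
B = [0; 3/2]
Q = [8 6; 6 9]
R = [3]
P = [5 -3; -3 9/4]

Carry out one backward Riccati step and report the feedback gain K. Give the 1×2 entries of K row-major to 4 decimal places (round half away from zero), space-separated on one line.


0.1395 -2.2326

BᵀP = [-4.5000 3.3750]
S = R + BᵀPB = [3] + [5.0625] = [8.0625]
BᵀPA = [1.1250 -18.0000]
K = S⁻¹·BᵀPA = [0.1395 -2.2326]
A−BK = [0.5000 1.0000; 0.7907 -0.6512]
AᵀP(A−BK) = [0.3430 -0.9884; -0.9884 24.8140]
P' = Q + AᵀP(A−BK) = [8.3430 5.0116; 5.0116 33.8140]
tr(P') = 42.1570


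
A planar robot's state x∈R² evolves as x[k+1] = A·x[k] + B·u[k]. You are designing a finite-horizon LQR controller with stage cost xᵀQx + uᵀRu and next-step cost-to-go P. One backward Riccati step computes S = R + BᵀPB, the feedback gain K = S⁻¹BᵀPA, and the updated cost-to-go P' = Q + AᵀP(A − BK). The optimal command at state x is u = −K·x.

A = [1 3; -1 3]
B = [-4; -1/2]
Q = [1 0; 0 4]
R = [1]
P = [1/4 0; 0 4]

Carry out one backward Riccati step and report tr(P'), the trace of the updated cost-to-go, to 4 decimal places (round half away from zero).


BᵀP = [-1.0000 -2.0000]
S = R + BᵀPB = [1] + [5.0000] = [6.0000]
BᵀPA = [1.0000 -9.0000]
K = S⁻¹·BᵀPA = [0.1667 -1.5000]
A−BK = [1.6667 -3.0000; -0.9167 2.2500]
AᵀP(A−BK) = [4.0833 -9.7500; -9.7500 24.7500]
P' = Q + AᵀP(A−BK) = [5.0833 -9.7500; -9.7500 28.7500]
tr(P') = 33.8333

33.8333


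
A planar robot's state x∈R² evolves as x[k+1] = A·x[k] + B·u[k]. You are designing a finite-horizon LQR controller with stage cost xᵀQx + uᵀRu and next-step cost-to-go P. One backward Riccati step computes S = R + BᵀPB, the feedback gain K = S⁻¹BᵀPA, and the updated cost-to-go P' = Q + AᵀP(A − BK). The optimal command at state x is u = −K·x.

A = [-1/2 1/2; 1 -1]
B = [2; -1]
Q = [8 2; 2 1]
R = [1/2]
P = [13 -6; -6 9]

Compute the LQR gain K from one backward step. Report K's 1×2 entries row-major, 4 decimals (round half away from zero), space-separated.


-0.4327 0.4327

BᵀP = [32.0000 -21.0000]
S = R + BᵀPB = [1/2] + [85.0000] = [85.5000]
BᵀPA = [-37.0000 37.0000]
K = S⁻¹·BᵀPA = [-0.4327 0.4327]
A−BK = [0.3655 -0.3655; 0.5673 -0.5673]
AᵀP(A−BK) = [2.2383 -2.2383; -2.2383 2.2383]
P' = Q + AᵀP(A−BK) = [10.2383 -0.2383; -0.2383 3.2383]
tr(P') = 13.4766


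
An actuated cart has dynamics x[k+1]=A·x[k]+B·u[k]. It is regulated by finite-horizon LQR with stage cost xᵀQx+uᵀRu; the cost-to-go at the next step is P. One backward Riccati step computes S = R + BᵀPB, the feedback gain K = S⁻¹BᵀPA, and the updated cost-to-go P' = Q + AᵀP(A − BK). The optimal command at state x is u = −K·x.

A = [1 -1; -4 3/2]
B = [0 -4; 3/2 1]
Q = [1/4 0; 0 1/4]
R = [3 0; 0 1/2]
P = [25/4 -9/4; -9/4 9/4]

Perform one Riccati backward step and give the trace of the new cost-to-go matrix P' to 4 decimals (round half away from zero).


BᵀP = [-3.3750 3.3750; -27.2500 11.2500]
S = R + BᵀPB = [3 0; 0 1/2] + [5.0625 16.8750; 16.8750 120.2500] = [8.0625 16.8750; 16.8750 120.7500]
BᵀPA = [-16.8750 8.4375; -72.2500 44.1250]
K = S⁻¹·BᵀPA = [-1.1882 0.3981; -0.4323 0.3098]
A−BK = [-0.7291 0.2391; -1.7854 0.5930]
AᵀP(A−BK) = [8.9658 -3.0246; -3.0246 1.0340]
P' = Q + AᵀP(A−BK) = [9.2158 -3.0246; -3.0246 1.2840]
tr(P') = 10.4999

10.4999


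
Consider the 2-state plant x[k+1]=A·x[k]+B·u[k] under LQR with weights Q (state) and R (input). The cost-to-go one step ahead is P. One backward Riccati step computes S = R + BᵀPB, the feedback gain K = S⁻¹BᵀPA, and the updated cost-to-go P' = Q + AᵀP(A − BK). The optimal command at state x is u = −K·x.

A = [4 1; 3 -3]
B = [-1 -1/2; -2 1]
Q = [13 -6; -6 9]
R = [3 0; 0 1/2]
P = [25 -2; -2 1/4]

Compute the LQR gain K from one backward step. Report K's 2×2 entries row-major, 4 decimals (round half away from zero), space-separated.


-1.4333 -0.2333 -4.1167 -1.7167

BᵀP = [-21.0000 1.5000; -14.5000 1.2500]
S = R + BᵀPB = [3 0; 0 1/2] + [18.0000 12.0000; 12.0000 8.5000] = [21.0000 12.0000; 12.0000 9.0000]
BᵀPA = [-79.5000 -25.5000; -54.2500 -18.2500]
K = S⁻¹·BᵀPA = [-1.4333 -0.2333; -4.1167 -1.7167]
A−BK = [0.5083 -0.0917; 4.2500 -1.7500]
AᵀP(A−BK) = [16.9708 4.0708; 4.0708 1.9708]
P' = Q + AᵀP(A−BK) = [29.9708 -1.9292; -1.9292 10.9708]
tr(P') = 40.9417


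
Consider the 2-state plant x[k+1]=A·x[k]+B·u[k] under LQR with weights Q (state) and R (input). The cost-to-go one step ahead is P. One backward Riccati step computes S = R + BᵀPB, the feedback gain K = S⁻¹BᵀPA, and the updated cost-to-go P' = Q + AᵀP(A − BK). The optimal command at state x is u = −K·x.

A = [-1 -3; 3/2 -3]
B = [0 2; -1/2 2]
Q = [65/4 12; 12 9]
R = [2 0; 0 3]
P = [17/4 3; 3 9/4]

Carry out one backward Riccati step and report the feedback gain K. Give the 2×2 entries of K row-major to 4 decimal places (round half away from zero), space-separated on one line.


BᵀP = [-1.5000 -1.1250; 14.5000 10.5000]
S = R + BᵀPB = [2 0; 0 3] + [0.5625 -5.2500; -5.2500 50.0000] = [2.5625 -5.2500; -5.2500 53.0000]
BᵀPA = [-0.1875 7.8750; 1.2500 -75.0000]
K = S⁻¹·BᵀPA = [-0.0312 0.2182; 0.0205 -1.3935]
A−BK = [-1.0410 -0.2130; 1.4434 -0.1039]
AᵀP(A−BK) = [0.2810 -0.0922; -0.0922 6.2706]
P' = Q + AᵀP(A−BK) = [16.5310 11.9078; 11.9078 15.2706]
tr(P') = 31.8017

-0.0312 0.2182 0.0205 -1.3935


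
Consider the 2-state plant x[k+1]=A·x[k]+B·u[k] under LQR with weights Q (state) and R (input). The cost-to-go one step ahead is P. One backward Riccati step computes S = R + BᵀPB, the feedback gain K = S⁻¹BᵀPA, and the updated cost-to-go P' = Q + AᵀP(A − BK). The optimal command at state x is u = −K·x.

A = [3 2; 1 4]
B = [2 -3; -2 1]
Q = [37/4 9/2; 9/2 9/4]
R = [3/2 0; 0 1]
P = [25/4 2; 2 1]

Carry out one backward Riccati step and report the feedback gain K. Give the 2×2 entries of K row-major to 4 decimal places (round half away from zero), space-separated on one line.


BᵀP = [8.5000 2.0000; -16.7500 -5.0000]
S = R + BᵀPB = [3/2 0; 0 1] + [13.0000 -23.5000; -23.5000 45.2500] = [14.5000 -23.5000; -23.5000 46.2500]
BᵀPA = [27.5000 25.0000; -55.2500 -53.5000]
K = S⁻¹·BᵀPA = [-0.2239 -0.8532; -1.3083 -1.5903]
A−BK = [-0.4773 -1.0644; 1.8606 3.8838]
AᵀP(A−BK) = [3.1204 5.1003; 5.1003 9.2503]
P' = Q + AᵀP(A−BK) = [12.3704 9.6003; 9.6003 11.5003]
tr(P') = 23.8706

-0.2239 -0.8532 -1.3083 -1.5903


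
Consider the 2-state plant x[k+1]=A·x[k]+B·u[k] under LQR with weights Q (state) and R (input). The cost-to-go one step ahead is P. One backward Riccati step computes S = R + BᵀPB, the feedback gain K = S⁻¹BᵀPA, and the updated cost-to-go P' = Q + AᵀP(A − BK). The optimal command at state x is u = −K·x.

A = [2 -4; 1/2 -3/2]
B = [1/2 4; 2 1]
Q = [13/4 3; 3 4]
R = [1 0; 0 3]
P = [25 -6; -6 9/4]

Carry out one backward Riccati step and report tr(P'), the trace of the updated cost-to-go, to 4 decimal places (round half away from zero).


BᵀP = [0.5000 1.5000; 94.0000 -21.7500]
S = R + BᵀPB = [1 0; 0 3] + [3.2500 3.5000; 3.5000 354.2500] = [4.2500 3.5000; 3.5000 357.2500]
BᵀPA = [1.7500 -4.2500; 177.1250 -343.3750]
K = S⁻¹·BᵀPA = [0.0035 -0.2102; 0.4958 -0.9591]
A−BK = [0.0152 -0.0585; -0.0027 -0.1206]
AᵀP(A−BK) = [0.7437 -1.4387; -1.4387 2.8374]
P' = Q + AᵀP(A−BK) = [3.9937 1.5613; 1.5613 6.8374]
tr(P') = 10.8311

10.8311
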